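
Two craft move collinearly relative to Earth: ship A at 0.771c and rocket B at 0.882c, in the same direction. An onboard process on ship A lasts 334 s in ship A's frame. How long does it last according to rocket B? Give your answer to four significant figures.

356.1 s

Transform ship A's velocity into rocket B's frame: (0.771 − 0.882)/(1 − 0.771·0.882) = −0.111/0.319978, so the relative speed is 0.3469c.
γ for this relative speed: γ = 1/√(1 − 0.12034) = 1.0662.
The clock on ship A records proper time, so rocket B measures Δt = γΔτ = 1.0662 × 334 = 356.1 s.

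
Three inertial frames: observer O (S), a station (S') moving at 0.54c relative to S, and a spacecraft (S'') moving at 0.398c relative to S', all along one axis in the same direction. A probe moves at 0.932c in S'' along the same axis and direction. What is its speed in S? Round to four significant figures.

0.9910c

First combine the probe and spacecraft (S''→S'): u₁ = (0.932 + 0.398)/(1 + 0.932×0.398) = 1.33/1.370936 = 0.97014.
Then combine with the station (S'→S): u = (0.97014 + 0.54)/(1 + 0.97014×0.54) = 1.51014/1.5238756 = 0.99099.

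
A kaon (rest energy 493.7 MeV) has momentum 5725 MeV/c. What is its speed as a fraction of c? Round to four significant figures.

pc/(mc²) = 5725/493.7 = 11.596 = βγ = β/√(1−β²).
So β² = x²/(1 + x²) with x = 11.596: x² = 134.467, β² = 134.467/135.467 = 0.992618, β = 0.9963.

0.9963c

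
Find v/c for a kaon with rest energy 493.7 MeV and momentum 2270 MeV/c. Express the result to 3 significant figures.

βγ = pc/(mc²) = 2270/493.7 = 4.5979.
Since γ² = 1 + (βγ)² = 22.1407, γ = √22.1407 = 4.70539, and β = (βγ)/γ = 4.5979/4.70539 = 0.977.

0.977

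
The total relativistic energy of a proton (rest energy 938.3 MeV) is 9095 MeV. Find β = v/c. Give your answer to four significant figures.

0.9947

Total energy E = γmc² gives γ = 9095/938.3 = 9.6931.
Hence β = √(1 − 1/γ²) = √(1 − 0.0106433) = √0.9893567 = 0.9947.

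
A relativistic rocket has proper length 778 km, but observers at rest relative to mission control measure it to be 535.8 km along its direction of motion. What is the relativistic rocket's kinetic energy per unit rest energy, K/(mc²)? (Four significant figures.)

0.4520

γ = L₀/L = 778/535.8 = 1.45203.
Since K = (γ−1)mc², K/(mc²) = 1.45203 − 1 = 0.4520.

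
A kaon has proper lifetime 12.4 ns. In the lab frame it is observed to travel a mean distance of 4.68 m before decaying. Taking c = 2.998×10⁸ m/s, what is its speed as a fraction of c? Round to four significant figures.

0.7830c

d = βγcτ ⇒ βγ = d/(cτ) = 4.680 m / (3.71752 m) = 1.2589.
β = (βγ)/√(1+(βγ)²) = 1.2589/√2.58483 = 0.7830.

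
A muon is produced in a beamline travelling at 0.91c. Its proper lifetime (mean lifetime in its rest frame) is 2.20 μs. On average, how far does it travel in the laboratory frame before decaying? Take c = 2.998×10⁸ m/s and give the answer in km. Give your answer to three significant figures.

Lorentz factor: γ = (1 − 0.8281)^(−1/2) = 2.4119.
Lab-frame lifetime: Δt = γτ = 2.4119 × 2.20 μs = 5.3062 μs.
Distance: d = vΔt = 0.91 × 2.998×10⁸ m/s × 5.3062×10^-6 s = 1450 m = 1.45 km.

1.45 km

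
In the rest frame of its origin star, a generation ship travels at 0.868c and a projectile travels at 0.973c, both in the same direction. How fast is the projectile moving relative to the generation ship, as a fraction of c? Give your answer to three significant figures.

Transform to the generation ship's frame: u' = (u − v)/(1 − uv/c²).
u' = (0.973 − 0.868)/(1 − 0.973×0.868) = 0.105/0.155436 = 0.67552.
Speed in the generation ship's frame: 0.676c (in the same direction).

0.676c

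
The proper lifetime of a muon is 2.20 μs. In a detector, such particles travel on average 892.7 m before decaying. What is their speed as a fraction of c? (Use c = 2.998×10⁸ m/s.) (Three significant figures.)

d = βγcτ ⇒ βγ = d/(cτ) = 892.7 m / (659.56 m) = 1.3535.
β = (βγ)/√(1+(βγ)²) = 1.3535/√2.83196 = 0.804.

0.804c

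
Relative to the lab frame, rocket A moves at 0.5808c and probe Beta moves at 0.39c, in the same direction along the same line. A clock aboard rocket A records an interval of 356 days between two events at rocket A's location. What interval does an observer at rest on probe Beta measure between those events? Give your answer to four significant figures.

The velocity of rocket A relative to probe Beta is (0.5808 − 0.39)c / (1 − 0.5808×0.39) = 0.24667c; relative speed 0.24667c.
γ for this relative speed: γ = 1/√(1 − 0.0608461) = 1.0319.
The clock on rocket A records proper time, so probe Beta measures Δt = γΔτ = 1.0319 × 356 = 367.4 days.

367.4 days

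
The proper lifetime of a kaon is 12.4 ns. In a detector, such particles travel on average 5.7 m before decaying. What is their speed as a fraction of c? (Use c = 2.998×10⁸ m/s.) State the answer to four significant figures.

d = βγcτ ⇒ βγ = d/(cτ) = 5.700 m / (3.71752 m) = 1.5333.
β = (βγ)/√(1+(βγ)²) = 1.5333/√3.35101 = 0.8376.

0.8376c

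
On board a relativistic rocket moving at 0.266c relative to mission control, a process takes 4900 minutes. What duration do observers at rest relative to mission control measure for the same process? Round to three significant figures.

γ = 1/√(1 − β²) = 1/√(1 − 0.070756) = 1/√0.929244 = 1/0.963973 = 1.0374.
The onboard clock measures proper time, so the interval in the rest frame of mission control is dilated: Δt = γ·Δτ = 1.0374 × 4900 minutes = 5080 minutes.

5080 minutes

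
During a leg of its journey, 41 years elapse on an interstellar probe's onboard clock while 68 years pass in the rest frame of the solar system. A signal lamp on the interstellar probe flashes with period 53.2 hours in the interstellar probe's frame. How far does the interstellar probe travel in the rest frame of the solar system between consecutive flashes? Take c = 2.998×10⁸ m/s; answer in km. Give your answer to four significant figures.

7.597×10^10 km

γ = Δt/Δτ = 68/41 = 1.65854.
β = √(1 − 1/γ²) = 0.79779. Lab-frame period = γτ = 1.65854×53.2 hours = 88.234 hours. Distance = βc × γτ = 0.79779 × 2.998×10⁸ m/s × 317642.4 s = 7.5973×10^13 m = 7.597×10^10 km.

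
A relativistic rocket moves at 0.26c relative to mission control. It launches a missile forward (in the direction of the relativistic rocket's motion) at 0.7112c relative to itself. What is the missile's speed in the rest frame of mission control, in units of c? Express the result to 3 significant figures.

0.820c

Relativistic velocity addition: u = (u' + v)/(1 + u'v/c²), with u' = 0.7112c and v = 0.26c.
Numerator: 0.7112 + 0.26 = 0.9712. Denominator: 1 + (0.7112)(0.26) = 1.184912.
u = 0.9712/1.184912 = 0.81964, so the speed is 0.820c.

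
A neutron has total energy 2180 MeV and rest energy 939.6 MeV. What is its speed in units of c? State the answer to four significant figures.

Total energy E = γmc² gives γ = 2180/939.6 = 2.3201.
Hence β = √(1 − 1/γ²) = √(1 − 0.185775) = √0.814225 = 0.9023.

0.9023c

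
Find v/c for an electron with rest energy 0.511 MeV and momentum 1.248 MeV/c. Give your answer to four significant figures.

0.9254

βγ = pc/(mc²) = 1.248/0.511 = 2.4423.
Since γ² = 1 + (βγ)² = 6.96483, γ = √6.96483 = 2.6391, and β = (βγ)/γ = 2.4423/2.6391 = 0.9254.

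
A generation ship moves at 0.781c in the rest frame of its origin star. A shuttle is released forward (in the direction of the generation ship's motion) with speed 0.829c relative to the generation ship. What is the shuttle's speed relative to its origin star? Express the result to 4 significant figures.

In units of c, u = (u' + v)/(1 + u'v) with u' = 0.829 and v = 0.781.
Numerator: 0.829 + 0.781 = 1.61. Denominator: 1 + (0.829)(0.781) = 1.647449.
u = 1.61/1.647449 = 0.97727, so the speed is 0.9773c.

0.9773c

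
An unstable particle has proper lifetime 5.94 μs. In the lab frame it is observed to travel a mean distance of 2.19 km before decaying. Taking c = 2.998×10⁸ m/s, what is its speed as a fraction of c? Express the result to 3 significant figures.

0.776c

Lab distance = (lab lifetime)·v = γτ·βc, so βγ = d/(cτ) = 2190/(2.998×10⁸ × 5.940×10^-6) = 1.2298.
With βγ = 1.2298: γ² = 1 + (βγ)² = 2.51241, and β = (βγ)/γ = 1.2298/1.58506 = 0.776.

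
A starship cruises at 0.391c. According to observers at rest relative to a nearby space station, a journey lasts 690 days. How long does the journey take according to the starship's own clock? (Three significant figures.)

With β = 0.391, γ = 1/√(1 − 0.391²) = 1/√0.847119 = 1.0865.
The starship's clock runs slow as seen from a nearby space station, so Δτ = Δt/γ = 690/1.0865 = 635 days.

635 days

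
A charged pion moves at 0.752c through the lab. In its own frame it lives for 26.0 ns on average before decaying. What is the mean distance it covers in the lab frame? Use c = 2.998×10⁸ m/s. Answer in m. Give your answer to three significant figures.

γ = 1/√(1 − β²) = 1/√(1 − 0.565504) = 1/√0.434496 = 1/0.659163 = 1.5171.
Lab-frame lifetime: Δt = γτ = 1.5171 × 26.0 ns = 39.445 ns.
Distance: d = vΔt = 0.752 × 2.998×10⁸ m/s × 3.9445×10^-8 s = 8.89 m.

8.89 m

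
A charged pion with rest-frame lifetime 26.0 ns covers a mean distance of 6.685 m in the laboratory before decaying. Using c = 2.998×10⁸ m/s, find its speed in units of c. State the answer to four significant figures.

Lab distance = (lab lifetime)·v = γτ·βc, so βγ = d/(cτ) = 6.685/(2.998×10⁸ × 2.600×10^-8) = 0.85762.
With βγ = 0.85762: γ² = 1 + (βγ)² = 1.735512, and β = (βγ)/γ = 0.85762/1.31739 = 0.6510.

0.6510c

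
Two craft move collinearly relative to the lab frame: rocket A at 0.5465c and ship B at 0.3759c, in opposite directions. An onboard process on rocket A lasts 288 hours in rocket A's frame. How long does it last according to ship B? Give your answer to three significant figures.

Speed of rocket A in ship B's frame: u = (v_A + v_B)/(1 + v_A v_B/c²) = (0.5465 + 0.3759)/(1 + 0.5465×0.3759) = 0.9224/1.20542935 = 0.7652; |u| = 0.7652c.
γ for this relative speed: γ = 1/√(1 − 0.585531) = 1.5533.
The clock on rocket A records proper time, so ship B measures Δt = γΔτ = 1.5533 × 288 = 447 hours.

447 hours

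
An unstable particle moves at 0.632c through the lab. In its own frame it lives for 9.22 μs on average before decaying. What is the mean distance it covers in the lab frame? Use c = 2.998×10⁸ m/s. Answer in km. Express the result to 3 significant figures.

γ = 1/√(1 − β²) = 1/√(1 − 0.399424) = 1/√0.600576 = 1/0.774968 = 1.2904.
Lab-frame lifetime: Δt = γτ = 1.2904 × 9.22 μs = 11.897 μs.
Distance: d = vΔt = 0.632 × 2.998×10⁸ m/s × 1.1897×10^-5 s = 2250 m = 2.25 km.

2.25 km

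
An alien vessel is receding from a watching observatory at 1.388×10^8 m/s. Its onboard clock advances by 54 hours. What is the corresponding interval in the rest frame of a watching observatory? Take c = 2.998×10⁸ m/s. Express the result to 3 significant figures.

60.9 hours

β = v/c = (1.388×10^8 m/s)/(2.998×10⁸ m/s) = 0.462975.
Lorentz factor: γ = (1 − 0.2143459)^(−1/2) = 1.1282.
The onboard clock measures proper time, so the interval in the rest frame of a watching observatory is dilated: Δt = γ·Δτ = 1.1282 × 54 hours = 60.9 hours.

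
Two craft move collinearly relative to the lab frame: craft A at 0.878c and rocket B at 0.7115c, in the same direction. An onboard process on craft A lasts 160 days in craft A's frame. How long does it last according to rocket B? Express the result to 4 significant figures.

178.5 days

Transform craft A's velocity into rocket B's frame: (0.878 − 0.7115)/(1 − 0.878·0.7115) = 0.1665/0.375303, so the relative speed is 0.44364c.
γ for this relative speed: γ = 1/√(1 − 0.196816) = 1.1158.
The clock on craft A records proper time, so rocket B measures Δt = γΔτ = 1.1158 × 160 = 178.5 days.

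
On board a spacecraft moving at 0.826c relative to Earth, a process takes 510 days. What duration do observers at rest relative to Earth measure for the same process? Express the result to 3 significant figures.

β² = 0.682276, so γ = 1/√0.317724 = 1.7741.
The onboard clock measures proper time, so the interval in the rest frame of Earth is dilated: Δt = γ·Δτ = 1.7741 × 510 days = 905 days.

905 days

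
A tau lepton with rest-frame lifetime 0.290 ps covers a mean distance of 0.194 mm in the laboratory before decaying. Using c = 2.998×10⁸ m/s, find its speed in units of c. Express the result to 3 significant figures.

0.913c

d = βγcτ ⇒ βγ = d/(cτ) = 1.940×10^-4 m / (8.6942×10^-5 m) = 2.2314.
β = (βγ)/√(1+(βγ)²) = 2.2314/√5.97915 = 0.913.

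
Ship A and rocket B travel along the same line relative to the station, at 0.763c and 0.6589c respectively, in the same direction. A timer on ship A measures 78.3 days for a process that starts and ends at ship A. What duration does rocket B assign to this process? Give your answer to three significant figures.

80.1 days

Speed of ship A in rocket B's frame: u = (v_A − v_B)/(1 − v_A v_B/c²) = (0.763 − 0.6589)/(1 − 0.763×0.6589) = 0.1041/0.4972593 = 0.20935; |u| = 0.20935c.
γ for this relative speed: γ = 1/√(1 − 0.0438274) = 1.0227.
Ship A's interval is proper; time dilation gives Δt_B = γΔτ = 1.0227 × 78.3 days = 80.1 days.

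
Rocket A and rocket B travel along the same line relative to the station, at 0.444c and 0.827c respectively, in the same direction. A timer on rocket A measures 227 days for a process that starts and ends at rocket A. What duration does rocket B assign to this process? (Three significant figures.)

285 days

Speed of rocket A in rocket B's frame: u = (v_A − v_B)/(1 − v_A v_B/c²) = (0.444 − 0.827)/(1 − 0.444×0.827) = −0.383/0.632812 = −0.60524; |u| = 0.60524c.
At |u| = 0.60524c, γ = (1 − 0.366315)^(−1/2) = 1.2562.
The clock on rocket A records proper time, so rocket B measures Δt = γΔτ = 1.2562 × 227 = 285 days.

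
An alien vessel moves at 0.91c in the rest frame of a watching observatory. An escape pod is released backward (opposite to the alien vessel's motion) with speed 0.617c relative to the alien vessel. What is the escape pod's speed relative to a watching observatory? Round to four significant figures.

Relativistic velocity addition: u = (u' + v)/(1 + u'v/c²), with u' = −0.617c and v = 0.91c.
Numerator: −0.617 + 0.91 = 0.293. Denominator: 1 + (−0.617)(0.91) = 0.43853.
u = 0.293/0.43853 = 0.66814, so the speed is 0.6681c.

0.6681c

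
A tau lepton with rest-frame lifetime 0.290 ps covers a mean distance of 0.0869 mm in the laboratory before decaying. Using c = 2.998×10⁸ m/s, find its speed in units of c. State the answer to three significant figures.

Let x = d/(cτ) = 8.690×10^-5 m / (2.998×10⁸ m/s × 2.900×10^-13 s) = 0.99952. Since d = βγcτ, x = βγ = β/√(1−β²).
Solving: β² = x²/(1+x²) = 0.99904/1.99904 = 0.49976, so β = 0.707.

0.707c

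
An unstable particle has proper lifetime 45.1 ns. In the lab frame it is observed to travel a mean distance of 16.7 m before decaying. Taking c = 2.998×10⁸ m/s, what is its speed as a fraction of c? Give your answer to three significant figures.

d = βγcτ ⇒ βγ = d/(cτ) = 16.70 m / (13.52098 m) = 1.2351.
β = (βγ)/√(1+(βγ)²) = 1.2351/√2.52547 = 0.777.

0.777c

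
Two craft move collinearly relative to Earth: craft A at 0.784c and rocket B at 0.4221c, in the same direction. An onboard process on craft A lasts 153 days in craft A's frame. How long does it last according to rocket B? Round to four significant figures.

181.9 days

The velocity of craft A relative to rocket B is (0.784 − 0.4221)c / (1 − 0.784×0.4221) = 0.5409c; relative speed 0.5409c.
At |u| = 0.5409c, γ = (1 − 0.292573)^(−1/2) = 1.1889.
The clock on craft A records proper time, so rocket B measures Δt = γΔτ = 1.1889 × 153 = 181.9 days.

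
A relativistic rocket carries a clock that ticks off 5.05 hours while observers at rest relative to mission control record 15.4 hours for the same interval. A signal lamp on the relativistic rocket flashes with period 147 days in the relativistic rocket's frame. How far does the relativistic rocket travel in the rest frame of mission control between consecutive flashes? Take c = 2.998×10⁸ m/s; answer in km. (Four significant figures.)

The time-dilation ratio gives γ = 15.4/5.05 = 3.0495.
β = √(1 − 1/γ²) = 0.9447. Lab-frame period = γτ = 3.0495×147 days = 448.28 days. Distance = βc × γτ = 0.9447 × 2.998×10⁸ m/s × 38731392 s = 1.0970×10^16 m = 1.097×10^13 km.

1.097×10^13 km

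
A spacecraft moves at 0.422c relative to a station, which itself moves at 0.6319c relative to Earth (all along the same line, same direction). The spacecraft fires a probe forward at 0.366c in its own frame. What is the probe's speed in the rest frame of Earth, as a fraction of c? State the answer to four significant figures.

Compose velocities in two stages. Stage 1 (into S'): u₁ = (0.366+0.422)/(1+0.366×0.422) = 0.68257.
Stage 2 (into S): u = (0.68257+0.6319)/(1+0.68257×0.6319) = 0.91836, so the speed is 0.9184c.

0.9184c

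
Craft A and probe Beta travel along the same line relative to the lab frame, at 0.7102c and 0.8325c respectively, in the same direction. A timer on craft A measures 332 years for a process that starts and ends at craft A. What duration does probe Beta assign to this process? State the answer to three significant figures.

348 years

The velocity of craft A relative to probe Beta is (0.7102 − 0.8325)c / (1 − 0.7102×0.8325) = −0.2992c; relative speed 0.2992c.
γ for this relative speed: γ = 1/√(1 − 0.0895206) = 1.048.
Craft A's interval is proper; time dilation gives Δt_B = γΔτ = 1.048 × 332 years = 348 years.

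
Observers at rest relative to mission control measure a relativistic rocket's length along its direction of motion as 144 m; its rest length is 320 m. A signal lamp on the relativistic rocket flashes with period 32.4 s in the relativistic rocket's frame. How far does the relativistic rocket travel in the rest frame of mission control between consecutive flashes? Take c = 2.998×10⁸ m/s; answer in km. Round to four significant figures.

From L = L₀/γ: γ = 320/144 = 2.22222.
β = √(1 − 1/γ²) = 0.89303. Lab-frame period = γτ = 2.22222×32.4 s = 72 s. Distance = βc × γτ = 0.89303 × 2.998×10⁸ m/s × 72 s = 1.9277×10^10 m = 1.928×10^7 km.

1.928×10^7 km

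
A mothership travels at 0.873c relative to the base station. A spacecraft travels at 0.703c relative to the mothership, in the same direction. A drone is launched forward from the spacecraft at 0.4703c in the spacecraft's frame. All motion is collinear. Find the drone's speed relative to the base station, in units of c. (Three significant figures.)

0.992c

Compose velocities in two stages. Stage 1 (into S'): u₁ = (0.4703+0.703)/(1+0.4703×0.703) = 0.88177.
Stage 2 (into S): u = (0.88177+0.873)/(1+0.88177×0.873) = 0.99152, so the speed is 0.992c.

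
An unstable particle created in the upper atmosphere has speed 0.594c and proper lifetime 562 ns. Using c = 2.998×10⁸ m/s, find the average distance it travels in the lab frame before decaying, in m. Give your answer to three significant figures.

124 m

With β = 0.594, γ = 1/√(1 − 0.594²) = 1/√0.647164 = 1.2431.
Lab-frame lifetime: Δt = γτ = 1.2431 × 562 ns = 698.62 ns.
Distance: d = vΔt = 0.594 × 2.998×10⁸ m/s × 6.9862×10^-7 s = 124 m.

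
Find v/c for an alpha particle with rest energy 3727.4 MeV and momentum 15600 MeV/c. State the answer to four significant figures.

pc/(mc²) = 15600/3727.4 = 4.1852 = βγ = β/√(1−β²).
So β² = x²/(1 + x²) with x = 4.1852: x² = 17.5159, β² = 17.5159/18.5159 = 0.945992, β = 0.9726.

0.9726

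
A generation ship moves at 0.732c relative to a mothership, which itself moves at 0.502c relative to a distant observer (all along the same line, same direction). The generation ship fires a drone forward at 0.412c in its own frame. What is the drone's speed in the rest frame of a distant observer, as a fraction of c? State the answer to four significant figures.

First combine the drone and generation ship (S''→S'): u₁ = (0.412 + 0.732)/(1 + 0.412×0.732) = 1.144/1.301584 = 0.87893.
Then combine with the mothership (S'→S): u = (0.87893 + 0.502)/(1 + 0.87893×0.502) = 1.38093/1.44122286 = 0.95817.

0.9582c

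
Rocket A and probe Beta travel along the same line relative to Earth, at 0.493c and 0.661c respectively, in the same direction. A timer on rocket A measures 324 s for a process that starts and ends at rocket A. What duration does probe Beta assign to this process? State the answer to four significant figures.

334.6 s

The velocity of rocket A relative to probe Beta is (0.493 − 0.661)c / (1 − 0.493×0.661) = −0.24921c; relative speed 0.24921c.
γ for this relative speed: γ = 1/√(1 − 0.0621056) = 1.0326.
The clock on rocket A records proper time, so probe Beta measures Δt = γΔτ = 1.0326 × 324 = 334.6 s.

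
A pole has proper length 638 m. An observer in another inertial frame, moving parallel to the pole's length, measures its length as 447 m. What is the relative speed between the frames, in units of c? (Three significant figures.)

0.714c

Length contraction gives γ = L₀/L = 638/447 = 1.4273.
β = √(1 − 1/γ²) = √0.509127 = 0.714.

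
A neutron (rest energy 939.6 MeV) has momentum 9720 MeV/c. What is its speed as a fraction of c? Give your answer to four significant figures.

βγ = pc/(mc²) = 9720/939.6 = 10.345.
Since γ² = 1 + (βγ)² = 108.019, γ = √108.019 = 10.3932, and β = (βγ)/γ = 10.345/10.3932 = 0.9954.

0.9954c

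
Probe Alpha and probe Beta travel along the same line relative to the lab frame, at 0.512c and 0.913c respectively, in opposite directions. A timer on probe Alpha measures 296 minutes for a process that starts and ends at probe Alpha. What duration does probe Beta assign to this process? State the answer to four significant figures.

1240 minutes

Speed of probe Alpha in probe Beta's frame: u = (v_A + v_B)/(1 + v_A v_B/c²) = (0.512 + 0.913)/(1 + 0.512×0.913) = 1.425/1.467456 = 0.97107; |u| = 0.97107c.
At |u| = 0.97107c, γ = (1 − 0.942977)^(−1/2) = 4.1877.
Probe Alpha's interval is proper; time dilation gives Δt_B = γΔτ = 4.1877 × 296 minutes = 1240 minutes.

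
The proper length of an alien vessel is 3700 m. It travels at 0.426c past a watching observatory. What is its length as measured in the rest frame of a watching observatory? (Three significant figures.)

3350 m

With β = 0.426, γ = 1/√(1 − 0.426²) = 1/√0.818524 = 1.1053.
Length contraction: L = L₀/γ = 3700/1.1053 = 3350 m.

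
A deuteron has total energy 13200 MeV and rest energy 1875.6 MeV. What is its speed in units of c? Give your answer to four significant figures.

Total energy E = γmc² gives γ = 13200/1875.6 = 7.0377.
Hence β = √(1 − 1/γ²) = √(1 − 0.0201901) = √0.9798099 = 0.9899.

0.9899c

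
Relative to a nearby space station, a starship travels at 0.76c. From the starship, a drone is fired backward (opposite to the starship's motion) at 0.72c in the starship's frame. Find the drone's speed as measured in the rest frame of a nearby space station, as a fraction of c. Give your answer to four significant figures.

Relativistic velocity addition: u = (u' + v)/(1 + u'v/c²), with u' = −0.72c and v = 0.76c.
Numerator: −0.72 + 0.76 = 0.04. Denominator: 1 + (−0.72)(0.76) = 0.4528.
u = 0.04/0.4528 = 0.088339, so the speed is 0.08834c.

0.08834c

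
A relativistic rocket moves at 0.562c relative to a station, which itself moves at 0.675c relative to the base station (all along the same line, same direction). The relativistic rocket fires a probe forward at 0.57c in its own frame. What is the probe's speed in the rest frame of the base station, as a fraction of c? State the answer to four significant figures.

0.9706c

Compose velocities in two stages. Stage 1 (into S'): u₁ = (0.57+0.562)/(1+0.57×0.562) = 0.85735.
Stage 2 (into S): u = (0.85735+0.675)/(1+0.85735×0.675) = 0.97063, so the speed is 0.9706c.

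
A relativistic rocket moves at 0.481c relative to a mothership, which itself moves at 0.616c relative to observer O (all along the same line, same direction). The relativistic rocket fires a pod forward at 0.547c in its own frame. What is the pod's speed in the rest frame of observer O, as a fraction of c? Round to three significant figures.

0.952c

Compose velocities in two stages. Stage 1 (into S'): u₁ = (0.547+0.481)/(1+0.547×0.481) = 0.81387.
Stage 2 (into S): u = (0.81387+0.616)/(1+0.81387×0.616) = 0.95239, so the speed is 0.952c.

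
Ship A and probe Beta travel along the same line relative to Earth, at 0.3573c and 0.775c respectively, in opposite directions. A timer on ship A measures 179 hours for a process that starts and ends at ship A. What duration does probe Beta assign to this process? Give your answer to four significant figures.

387.2 hours

The velocity of ship A relative to probe Beta is (0.3573 + 0.775)c / (1 + 0.3573×0.775) = 0.88675c; relative speed 0.88675c.
γ for this relative speed: γ = 1/√(1 − 0.786326) = 2.1633.
The clock on ship A records proper time, so probe Beta measures Δt = γΔτ = 2.1633 × 179 = 387.2 hours.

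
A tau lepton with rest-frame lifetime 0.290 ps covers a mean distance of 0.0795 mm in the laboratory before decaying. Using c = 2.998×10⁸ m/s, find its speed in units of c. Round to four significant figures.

d = βγcτ ⇒ βγ = d/(cτ) = 7.950×10^-5 m / (8.6942×10^-5 m) = 0.9144.
β = (βγ)/√(1+(βγ)²) = 0.9144/√1.836127 = 0.6748.

0.6748c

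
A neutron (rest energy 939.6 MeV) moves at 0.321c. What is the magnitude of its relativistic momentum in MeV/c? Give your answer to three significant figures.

318 MeV/c

γ = 1/√(1 − β²) = 1/√(1 − 0.103041) = 1/√0.896959 = 1/0.947079 = 1.0559.
Momentum: p = γβ·mc = 1.0559 × 0.321 × 939.6 MeV/c = 318 MeV/c.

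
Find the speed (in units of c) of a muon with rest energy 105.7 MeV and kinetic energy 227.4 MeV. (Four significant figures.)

0.9483c

γ = 1 + K/(mc²) = 1 + 227.4/105.7 = 3.1514.
β = √(1 − 1/γ²) = √(1 − 0.100692) = √0.899308 = 0.9483.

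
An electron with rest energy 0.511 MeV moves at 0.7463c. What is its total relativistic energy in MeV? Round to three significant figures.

0.768 MeV

With β = 0.7463, γ = 1/√(1 − 0.7463²) = 1/√0.44303631 = 1.5024.
Total energy: E = γmc² = 1.5024 × 0.511 MeV = 0.768 MeV.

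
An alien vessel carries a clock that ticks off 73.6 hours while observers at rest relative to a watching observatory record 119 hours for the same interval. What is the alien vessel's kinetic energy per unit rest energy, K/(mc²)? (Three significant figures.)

0.617

The time-dilation ratio gives γ = 119/73.6 = 1.61685.
K/(mc²) = γ − 1 = 1.61685 − 1 = 0.617.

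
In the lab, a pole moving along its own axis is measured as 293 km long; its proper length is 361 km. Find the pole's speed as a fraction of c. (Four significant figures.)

Length contraction gives γ = L₀/L = 361/293 = 1.2321.
β = √(1 − 1/γ²) = √0.341269 = 0.5842.

0.5842c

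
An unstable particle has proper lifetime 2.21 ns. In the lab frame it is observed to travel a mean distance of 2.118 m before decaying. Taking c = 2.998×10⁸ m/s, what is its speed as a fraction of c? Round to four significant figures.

Let x = d/(cτ) = 2.118 m / (2.998×10⁸ m/s × 2.210×10^-9 s) = 3.1967. Since d = βγcτ, x = βγ = β/√(1−β²).
Solving: β² = x²/(1+x²) = 10.2189/11.2189 = 0.910865, so β = 0.9544.

0.9544c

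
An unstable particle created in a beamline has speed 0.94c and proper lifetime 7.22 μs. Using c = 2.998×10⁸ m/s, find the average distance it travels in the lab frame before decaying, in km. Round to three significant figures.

5.96 km

γ = 1/√(1 − β²) = 1/√(1 − 0.8836) = 1/√0.1164 = 1/0.341174 = 2.9311.
Lab-frame lifetime: Δt = γτ = 2.9311 × 7.22 μs = 21.163 μs.
Distance: d = vΔt = 0.94 × 2.998×10⁸ m/s × 2.1163×10^-5 s = 5960 m = 5.96 km.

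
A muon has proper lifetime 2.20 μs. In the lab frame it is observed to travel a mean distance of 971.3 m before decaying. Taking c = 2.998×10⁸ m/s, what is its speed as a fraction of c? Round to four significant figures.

0.8273c

d = βγcτ ⇒ βγ = d/(cτ) = 971.3 m / (659.56 m) = 1.4726.
β = (βγ)/√(1+(βγ)²) = 1.4726/√3.16855 = 0.8273.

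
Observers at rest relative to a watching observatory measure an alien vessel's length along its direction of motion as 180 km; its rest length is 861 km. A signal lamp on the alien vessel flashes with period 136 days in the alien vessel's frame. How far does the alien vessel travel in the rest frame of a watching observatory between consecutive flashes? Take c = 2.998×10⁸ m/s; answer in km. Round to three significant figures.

γ = L₀/L = 861/180 = 4.78333.
β = √(1 − 1/γ²) = 0.9779. Lab-frame period = γτ = 4.78333×136 days = 650.53 days. Distance = βc × γτ = 0.9779 × 2.998×10⁸ m/s × 56205792 s = 1.6478×10^16 m = 1.65×10^13 km.

1.65×10^13 km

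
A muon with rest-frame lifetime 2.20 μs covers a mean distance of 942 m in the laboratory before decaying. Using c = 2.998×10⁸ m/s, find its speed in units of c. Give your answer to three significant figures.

0.819c

Lab distance = (lab lifetime)·v = γτ·βc, so βγ = d/(cτ) = 942.0/(2.998×10⁸ × 2.200×10^-6) = 1.4282.
With βγ = 1.4282: γ² = 1 + (βγ)² = 3.03976, and β = (βγ)/γ = 1.4282/1.74349 = 0.819.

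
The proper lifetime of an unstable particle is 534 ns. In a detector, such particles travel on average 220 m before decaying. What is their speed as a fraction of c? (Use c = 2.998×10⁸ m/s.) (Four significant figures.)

0.8086c

d = βγcτ ⇒ βγ = d/(cτ) = 220.0 m / (160.0932 m) = 1.3742.
β = (βγ)/√(1+(βγ)²) = 1.3742/√2.88843 = 0.8086.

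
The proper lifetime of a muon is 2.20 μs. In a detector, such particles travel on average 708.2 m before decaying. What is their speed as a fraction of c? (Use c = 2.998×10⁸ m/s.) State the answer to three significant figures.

0.732c

Let x = d/(cτ) = 708.2 m / (2.998×10⁸ m/s × 2.200×10^-6 s) = 1.0737. Since d = βγcτ, x = βγ = β/√(1−β²).
Solving: β² = x²/(1+x²) = 1.15283/2.15283 = 0.535495, so β = 0.732.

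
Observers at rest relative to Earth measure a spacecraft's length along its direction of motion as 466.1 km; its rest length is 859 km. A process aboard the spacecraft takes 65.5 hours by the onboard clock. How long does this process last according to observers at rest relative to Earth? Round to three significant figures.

γ = L₀/L = 859/466.1 = 1.84295.
Δt = γΔτ = 1.84295 × 65.5 = 121 hours.

121 hours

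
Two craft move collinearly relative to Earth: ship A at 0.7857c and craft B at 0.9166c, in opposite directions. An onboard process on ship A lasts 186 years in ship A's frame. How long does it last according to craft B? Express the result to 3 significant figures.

1290 years

The velocity of ship A relative to craft B is (0.7857 + 0.9166)c / (1 + 0.7857×0.9166) = 0.98961c; relative speed 0.98961c.
At |u| = 0.98961c, γ = (1 − 0.979328)^(−1/2) = 6.9552.
The clock on ship A records proper time, so craft B measures Δt = γΔτ = 6.9552 × 186 = 1290 years.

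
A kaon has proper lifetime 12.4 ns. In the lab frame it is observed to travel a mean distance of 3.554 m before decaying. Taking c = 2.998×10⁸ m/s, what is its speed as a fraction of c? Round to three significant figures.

d = βγcτ ⇒ βγ = d/(cτ) = 3.554 m / (3.71752 m) = 0.95601.
β = (βγ)/√(1+(βγ)²) = 0.95601/√1.913955 = 0.691.

0.691c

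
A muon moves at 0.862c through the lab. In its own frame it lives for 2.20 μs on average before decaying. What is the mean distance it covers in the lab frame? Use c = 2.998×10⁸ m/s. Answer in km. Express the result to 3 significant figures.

1.12 km

Lorentz factor: γ = (1 − 0.743044)^(−1/2) = 1.9727.
Lab-frame lifetime: Δt = γτ = 1.9727 × 2.20 μs = 4.3399 μs.
Distance: d = vΔt = 0.862 × 2.998×10⁸ m/s × 4.3399×10^-6 s = 1120 m = 1.12 km.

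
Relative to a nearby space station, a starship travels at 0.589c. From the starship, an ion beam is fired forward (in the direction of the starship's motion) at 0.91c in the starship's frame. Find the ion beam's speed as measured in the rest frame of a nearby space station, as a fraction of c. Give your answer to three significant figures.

0.976c

In units of c, u = (u' + v)/(1 + u'v) with u' = 0.91 and v = 0.589.
Numerator: 0.91 + 0.589 = 1.499. Denominator: 1 + (0.91)(0.589) = 1.53599.
u = 1.499/1.53599 = 0.97592, so the speed is 0.976c.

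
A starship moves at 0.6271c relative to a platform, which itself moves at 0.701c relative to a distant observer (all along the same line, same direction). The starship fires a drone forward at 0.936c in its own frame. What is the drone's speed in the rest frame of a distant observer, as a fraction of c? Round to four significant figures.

0.9973c

Compose velocities in two stages. Stage 1 (into S'): u₁ = (0.936+0.6271)/(1+0.936×0.6271) = 0.98496.
Stage 2 (into S): u = (0.98496+0.701)/(1+0.98496×0.701) = 0.99734, so the speed is 0.9973c.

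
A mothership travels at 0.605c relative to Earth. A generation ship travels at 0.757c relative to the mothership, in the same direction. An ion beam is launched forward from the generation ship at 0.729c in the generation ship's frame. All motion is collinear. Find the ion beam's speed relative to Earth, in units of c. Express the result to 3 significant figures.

0.989c

First combine the ion beam and generation ship (S''→S'): u₁ = (0.729 + 0.757)/(1 + 0.729×0.757) = 1.486/1.551853 = 0.95756.
Then combine with the mothership (S'→S): u = (0.95756 + 0.605)/(1 + 0.95756×0.605) = 1.56256/1.5793238 = 0.98939.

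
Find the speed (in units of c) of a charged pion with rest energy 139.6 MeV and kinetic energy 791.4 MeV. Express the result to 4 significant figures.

γ = 1 + K/(mc²) = 1 + 791.4/139.6 = 6.6691.
β = √(1 − 1/γ²) = √(1 − 0.0224836) = √0.9775164 = 0.9887.

0.9887c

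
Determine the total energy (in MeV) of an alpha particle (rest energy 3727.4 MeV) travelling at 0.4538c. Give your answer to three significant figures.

Lorentz factor: γ = (1 − 0.20593444)^(−1/2) = 1.1222.
Total energy: E = γmc² = 1.1222 × 3727.4 MeV = 4180 MeV.

4180 MeV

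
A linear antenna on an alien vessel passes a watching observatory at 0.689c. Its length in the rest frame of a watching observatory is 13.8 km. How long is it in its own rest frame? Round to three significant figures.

19.0 km

β² = 0.474721, so γ = 1/√0.525279 = 1.3798.
Proper length: L₀ = γ·L = 1.3798 × 13.8 = 19.0 km.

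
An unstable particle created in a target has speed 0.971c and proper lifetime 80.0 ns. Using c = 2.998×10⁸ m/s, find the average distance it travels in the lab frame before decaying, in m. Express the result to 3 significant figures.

With β = 0.971, γ = 1/√(1 − 0.971²) = 1/√0.057159 = 4.1827.
Lab-frame lifetime: Δt = γτ = 4.1827 × 80.0 ns = 334.62 ns.
Distance: d = vΔt = 0.971 × 2.998×10⁸ m/s × 3.3462×10^-7 s = 97.4 m.

97.4 m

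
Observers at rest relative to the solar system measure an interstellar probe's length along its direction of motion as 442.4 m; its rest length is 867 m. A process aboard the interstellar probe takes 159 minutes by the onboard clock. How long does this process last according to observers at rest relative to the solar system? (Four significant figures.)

From L = L₀/γ: γ = 867/442.4 = 1.95976.
Δt = γΔτ = 1.95976 × 159 = 311.6 minutes.

311.6 minutes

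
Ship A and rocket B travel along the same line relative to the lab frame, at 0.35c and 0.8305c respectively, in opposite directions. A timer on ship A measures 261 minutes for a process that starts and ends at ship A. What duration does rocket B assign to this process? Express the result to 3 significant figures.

646 minutes

Transform ship A's velocity into rocket B's frame: (0.35 + 0.8305)/(1 + 0.35·0.8305) = 1.1805/1.290675, so the relative speed is 0.91464c.
At |u| = 0.91464c, γ = (1 − 0.836566)^(−1/2) = 2.4736.
Ship A's interval is proper; time dilation gives Δt_B = γΔτ = 2.4736 × 261 minutes = 646 minutes.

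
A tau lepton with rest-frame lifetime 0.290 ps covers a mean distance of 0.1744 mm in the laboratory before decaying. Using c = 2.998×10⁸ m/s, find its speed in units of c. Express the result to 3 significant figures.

0.895c

Let x = d/(cτ) = 1.744×10^-4 m / (2.998×10⁸ m/s × 2.900×10^-13 s) = 2.0059. Since d = βγcτ, x = βγ = β/√(1−β²).
Solving: β² = x²/(1+x²) = 4.02363/5.02363 = 0.800941, so β = 0.895.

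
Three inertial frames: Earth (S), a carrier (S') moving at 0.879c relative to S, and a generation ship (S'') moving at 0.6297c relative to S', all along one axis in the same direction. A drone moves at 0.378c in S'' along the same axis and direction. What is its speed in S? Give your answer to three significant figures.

0.987c

First combine the drone and generation ship (S''→S'): u₁ = (0.378 + 0.6297)/(1 + 0.378×0.6297) = 1.0077/1.2380266 = 0.81396.
Then combine with the carrier (S'→S): u = (0.81396 + 0.879)/(1 + 0.81396×0.879) = 1.69296/1.71547084 = 0.98688.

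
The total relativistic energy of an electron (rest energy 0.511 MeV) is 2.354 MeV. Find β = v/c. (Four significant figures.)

0.9762

Total energy E = γmc² gives γ = 2.354/0.511 = 4.6067.
Hence β = √(1 − 1/γ²) = √(1 − 0.0471216) = √0.9528784 = 0.9762.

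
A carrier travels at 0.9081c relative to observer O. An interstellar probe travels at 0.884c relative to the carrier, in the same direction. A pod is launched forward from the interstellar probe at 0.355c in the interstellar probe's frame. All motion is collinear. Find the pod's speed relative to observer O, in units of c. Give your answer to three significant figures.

0.997c

Compose velocities in two stages. Stage 1 (into S'): u₁ = (0.355+0.884)/(1+0.355×0.884) = 0.94305.
Stage 2 (into S): u = (0.94305+0.9081)/(1+0.94305×0.9081) = 0.99718, so the speed is 0.997c.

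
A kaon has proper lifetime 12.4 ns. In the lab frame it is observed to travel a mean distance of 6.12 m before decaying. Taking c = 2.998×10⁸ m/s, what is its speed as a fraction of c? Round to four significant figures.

Let x = d/(cτ) = 6.120 m / (2.998×10⁸ m/s × 1.240×10^-8 s) = 1.6463. Since d = βγcτ, x = βγ = β/√(1−β²).
Solving: β² = x²/(1+x²) = 2.7103/3.7103 = 0.73048, so β = 0.8547.

0.8547c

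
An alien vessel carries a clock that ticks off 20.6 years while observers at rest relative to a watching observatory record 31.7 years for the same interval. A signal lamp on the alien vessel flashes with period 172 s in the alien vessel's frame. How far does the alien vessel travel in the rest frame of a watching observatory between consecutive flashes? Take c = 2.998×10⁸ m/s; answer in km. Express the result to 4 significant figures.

6.031×10^7 km

γ = Δt/Δτ = 31.7/20.6 = 1.53883.
β = √(1 − 1/γ²) = 0.76007. Lab-frame period = γτ = 1.53883×172 s = 264.68 s. Distance = βc × γτ = 0.76007 × 2.998×10⁸ m/s × 264.68 s = 6.0312×10^10 m = 6.031×10^7 km.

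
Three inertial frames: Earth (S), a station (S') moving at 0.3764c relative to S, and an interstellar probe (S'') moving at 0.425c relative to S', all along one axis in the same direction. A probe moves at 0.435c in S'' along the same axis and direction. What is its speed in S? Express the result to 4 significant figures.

0.8657c

First combine the probe and interstellar probe (S''→S'): u₁ = (0.435 + 0.425)/(1 + 0.435×0.425) = 0.86/1.184875 = 0.72581.
Then combine with the station (S'→S): u = (0.72581 + 0.3764)/(1 + 0.72581×0.3764) = 1.10221/1.273194884 = 0.8657.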